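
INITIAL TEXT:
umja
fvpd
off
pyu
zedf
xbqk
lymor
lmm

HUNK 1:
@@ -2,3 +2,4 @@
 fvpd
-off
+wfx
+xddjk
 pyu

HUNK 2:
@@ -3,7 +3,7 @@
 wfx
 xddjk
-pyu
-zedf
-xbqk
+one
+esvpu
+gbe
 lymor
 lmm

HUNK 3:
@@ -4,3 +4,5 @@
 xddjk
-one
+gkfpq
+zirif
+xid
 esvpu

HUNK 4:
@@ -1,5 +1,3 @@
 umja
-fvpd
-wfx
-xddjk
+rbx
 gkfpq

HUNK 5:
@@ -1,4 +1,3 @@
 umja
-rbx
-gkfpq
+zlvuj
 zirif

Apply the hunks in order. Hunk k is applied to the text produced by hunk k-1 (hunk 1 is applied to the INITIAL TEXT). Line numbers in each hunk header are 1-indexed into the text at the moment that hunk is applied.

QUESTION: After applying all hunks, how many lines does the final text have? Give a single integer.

Hunk 1: at line 2 remove [off] add [wfx,xddjk] -> 9 lines: umja fvpd wfx xddjk pyu zedf xbqk lymor lmm
Hunk 2: at line 3 remove [pyu,zedf,xbqk] add [one,esvpu,gbe] -> 9 lines: umja fvpd wfx xddjk one esvpu gbe lymor lmm
Hunk 3: at line 4 remove [one] add [gkfpq,zirif,xid] -> 11 lines: umja fvpd wfx xddjk gkfpq zirif xid esvpu gbe lymor lmm
Hunk 4: at line 1 remove [fvpd,wfx,xddjk] add [rbx] -> 9 lines: umja rbx gkfpq zirif xid esvpu gbe lymor lmm
Hunk 5: at line 1 remove [rbx,gkfpq] add [zlvuj] -> 8 lines: umja zlvuj zirif xid esvpu gbe lymor lmm
Final line count: 8

Answer: 8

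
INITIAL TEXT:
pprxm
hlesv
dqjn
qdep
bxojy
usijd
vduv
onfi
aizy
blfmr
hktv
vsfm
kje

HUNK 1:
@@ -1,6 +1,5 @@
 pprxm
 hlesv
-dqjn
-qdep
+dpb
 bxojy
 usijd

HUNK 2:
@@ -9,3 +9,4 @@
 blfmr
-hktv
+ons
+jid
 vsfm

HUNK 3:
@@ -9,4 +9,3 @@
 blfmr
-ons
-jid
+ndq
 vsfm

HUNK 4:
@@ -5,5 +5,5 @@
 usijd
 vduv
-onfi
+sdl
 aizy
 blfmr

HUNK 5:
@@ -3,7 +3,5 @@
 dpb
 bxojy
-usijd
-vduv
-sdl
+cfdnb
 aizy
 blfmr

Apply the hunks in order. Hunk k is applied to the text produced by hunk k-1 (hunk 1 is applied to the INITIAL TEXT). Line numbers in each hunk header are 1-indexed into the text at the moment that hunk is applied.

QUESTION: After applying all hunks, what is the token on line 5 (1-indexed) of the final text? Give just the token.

Answer: cfdnb

Derivation:
Hunk 1: at line 1 remove [dqjn,qdep] add [dpb] -> 12 lines: pprxm hlesv dpb bxojy usijd vduv onfi aizy blfmr hktv vsfm kje
Hunk 2: at line 9 remove [hktv] add [ons,jid] -> 13 lines: pprxm hlesv dpb bxojy usijd vduv onfi aizy blfmr ons jid vsfm kje
Hunk 3: at line 9 remove [ons,jid] add [ndq] -> 12 lines: pprxm hlesv dpb bxojy usijd vduv onfi aizy blfmr ndq vsfm kje
Hunk 4: at line 5 remove [onfi] add [sdl] -> 12 lines: pprxm hlesv dpb bxojy usijd vduv sdl aizy blfmr ndq vsfm kje
Hunk 5: at line 3 remove [usijd,vduv,sdl] add [cfdnb] -> 10 lines: pprxm hlesv dpb bxojy cfdnb aizy blfmr ndq vsfm kje
Final line 5: cfdnb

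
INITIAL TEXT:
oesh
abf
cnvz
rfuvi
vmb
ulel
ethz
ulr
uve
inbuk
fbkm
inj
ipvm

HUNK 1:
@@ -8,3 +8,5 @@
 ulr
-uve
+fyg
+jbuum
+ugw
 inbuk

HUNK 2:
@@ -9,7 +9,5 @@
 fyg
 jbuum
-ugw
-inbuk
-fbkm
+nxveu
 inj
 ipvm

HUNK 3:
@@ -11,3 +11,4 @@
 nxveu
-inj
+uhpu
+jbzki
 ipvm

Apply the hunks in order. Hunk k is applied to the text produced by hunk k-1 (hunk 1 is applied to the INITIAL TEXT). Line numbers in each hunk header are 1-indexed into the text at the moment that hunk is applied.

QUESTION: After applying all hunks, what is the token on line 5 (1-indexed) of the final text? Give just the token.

Hunk 1: at line 8 remove [uve] add [fyg,jbuum,ugw] -> 15 lines: oesh abf cnvz rfuvi vmb ulel ethz ulr fyg jbuum ugw inbuk fbkm inj ipvm
Hunk 2: at line 9 remove [ugw,inbuk,fbkm] add [nxveu] -> 13 lines: oesh abf cnvz rfuvi vmb ulel ethz ulr fyg jbuum nxveu inj ipvm
Hunk 3: at line 11 remove [inj] add [uhpu,jbzki] -> 14 lines: oesh abf cnvz rfuvi vmb ulel ethz ulr fyg jbuum nxveu uhpu jbzki ipvm
Final line 5: vmb

Answer: vmb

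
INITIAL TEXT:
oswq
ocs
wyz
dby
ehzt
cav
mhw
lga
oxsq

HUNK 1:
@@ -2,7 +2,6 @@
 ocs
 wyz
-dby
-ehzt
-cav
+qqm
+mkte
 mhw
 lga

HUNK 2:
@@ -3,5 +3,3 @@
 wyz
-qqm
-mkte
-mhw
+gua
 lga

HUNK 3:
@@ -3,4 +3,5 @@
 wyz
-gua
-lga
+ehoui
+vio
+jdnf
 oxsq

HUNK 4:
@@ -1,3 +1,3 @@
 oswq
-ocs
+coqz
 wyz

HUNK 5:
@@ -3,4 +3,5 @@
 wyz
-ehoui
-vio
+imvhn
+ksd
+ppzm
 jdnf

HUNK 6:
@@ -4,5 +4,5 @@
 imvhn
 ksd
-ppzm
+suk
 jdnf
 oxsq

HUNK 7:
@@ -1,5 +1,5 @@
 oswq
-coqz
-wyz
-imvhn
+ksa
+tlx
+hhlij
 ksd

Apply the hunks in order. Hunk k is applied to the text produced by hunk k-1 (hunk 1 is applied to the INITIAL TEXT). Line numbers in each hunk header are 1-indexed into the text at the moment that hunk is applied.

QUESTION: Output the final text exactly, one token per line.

Hunk 1: at line 2 remove [dby,ehzt,cav] add [qqm,mkte] -> 8 lines: oswq ocs wyz qqm mkte mhw lga oxsq
Hunk 2: at line 3 remove [qqm,mkte,mhw] add [gua] -> 6 lines: oswq ocs wyz gua lga oxsq
Hunk 3: at line 3 remove [gua,lga] add [ehoui,vio,jdnf] -> 7 lines: oswq ocs wyz ehoui vio jdnf oxsq
Hunk 4: at line 1 remove [ocs] add [coqz] -> 7 lines: oswq coqz wyz ehoui vio jdnf oxsq
Hunk 5: at line 3 remove [ehoui,vio] add [imvhn,ksd,ppzm] -> 8 lines: oswq coqz wyz imvhn ksd ppzm jdnf oxsq
Hunk 6: at line 4 remove [ppzm] add [suk] -> 8 lines: oswq coqz wyz imvhn ksd suk jdnf oxsq
Hunk 7: at line 1 remove [coqz,wyz,imvhn] add [ksa,tlx,hhlij] -> 8 lines: oswq ksa tlx hhlij ksd suk jdnf oxsq

Answer: oswq
ksa
tlx
hhlij
ksd
suk
jdnf
oxsq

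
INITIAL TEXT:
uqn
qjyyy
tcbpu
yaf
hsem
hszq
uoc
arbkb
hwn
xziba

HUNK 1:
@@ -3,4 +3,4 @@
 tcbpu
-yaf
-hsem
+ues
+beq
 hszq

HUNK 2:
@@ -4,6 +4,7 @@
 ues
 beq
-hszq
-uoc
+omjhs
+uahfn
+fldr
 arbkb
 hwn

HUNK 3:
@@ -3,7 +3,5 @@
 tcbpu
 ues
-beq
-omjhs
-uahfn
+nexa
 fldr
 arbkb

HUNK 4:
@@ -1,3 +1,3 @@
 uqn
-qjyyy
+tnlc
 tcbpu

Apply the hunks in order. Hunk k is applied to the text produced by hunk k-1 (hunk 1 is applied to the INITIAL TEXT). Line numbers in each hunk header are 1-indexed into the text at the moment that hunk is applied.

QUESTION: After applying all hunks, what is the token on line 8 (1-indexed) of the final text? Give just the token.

Hunk 1: at line 3 remove [yaf,hsem] add [ues,beq] -> 10 lines: uqn qjyyy tcbpu ues beq hszq uoc arbkb hwn xziba
Hunk 2: at line 4 remove [hszq,uoc] add [omjhs,uahfn,fldr] -> 11 lines: uqn qjyyy tcbpu ues beq omjhs uahfn fldr arbkb hwn xziba
Hunk 3: at line 3 remove [beq,omjhs,uahfn] add [nexa] -> 9 lines: uqn qjyyy tcbpu ues nexa fldr arbkb hwn xziba
Hunk 4: at line 1 remove [qjyyy] add [tnlc] -> 9 lines: uqn tnlc tcbpu ues nexa fldr arbkb hwn xziba
Final line 8: hwn

Answer: hwn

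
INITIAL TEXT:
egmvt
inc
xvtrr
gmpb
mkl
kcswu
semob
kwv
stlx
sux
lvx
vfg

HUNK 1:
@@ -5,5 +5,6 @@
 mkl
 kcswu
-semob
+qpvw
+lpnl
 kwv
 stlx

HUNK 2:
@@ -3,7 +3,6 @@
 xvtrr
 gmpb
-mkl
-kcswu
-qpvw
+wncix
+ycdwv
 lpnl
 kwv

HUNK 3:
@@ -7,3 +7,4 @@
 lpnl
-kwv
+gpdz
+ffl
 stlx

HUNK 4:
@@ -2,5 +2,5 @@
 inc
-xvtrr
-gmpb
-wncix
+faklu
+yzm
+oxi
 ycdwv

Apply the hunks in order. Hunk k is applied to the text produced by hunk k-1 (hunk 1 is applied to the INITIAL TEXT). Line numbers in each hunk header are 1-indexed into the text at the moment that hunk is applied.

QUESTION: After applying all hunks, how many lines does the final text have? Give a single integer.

Answer: 13

Derivation:
Hunk 1: at line 5 remove [semob] add [qpvw,lpnl] -> 13 lines: egmvt inc xvtrr gmpb mkl kcswu qpvw lpnl kwv stlx sux lvx vfg
Hunk 2: at line 3 remove [mkl,kcswu,qpvw] add [wncix,ycdwv] -> 12 lines: egmvt inc xvtrr gmpb wncix ycdwv lpnl kwv stlx sux lvx vfg
Hunk 3: at line 7 remove [kwv] add [gpdz,ffl] -> 13 lines: egmvt inc xvtrr gmpb wncix ycdwv lpnl gpdz ffl stlx sux lvx vfg
Hunk 4: at line 2 remove [xvtrr,gmpb,wncix] add [faklu,yzm,oxi] -> 13 lines: egmvt inc faklu yzm oxi ycdwv lpnl gpdz ffl stlx sux lvx vfg
Final line count: 13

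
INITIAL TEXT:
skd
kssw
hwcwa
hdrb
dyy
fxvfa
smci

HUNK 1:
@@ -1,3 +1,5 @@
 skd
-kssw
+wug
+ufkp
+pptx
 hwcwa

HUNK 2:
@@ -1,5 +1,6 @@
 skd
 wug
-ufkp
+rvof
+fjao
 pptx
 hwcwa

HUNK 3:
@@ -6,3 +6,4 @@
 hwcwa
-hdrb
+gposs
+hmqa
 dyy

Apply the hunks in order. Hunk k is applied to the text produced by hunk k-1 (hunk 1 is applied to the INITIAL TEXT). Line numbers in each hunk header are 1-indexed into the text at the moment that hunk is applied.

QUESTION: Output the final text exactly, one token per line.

Hunk 1: at line 1 remove [kssw] add [wug,ufkp,pptx] -> 9 lines: skd wug ufkp pptx hwcwa hdrb dyy fxvfa smci
Hunk 2: at line 1 remove [ufkp] add [rvof,fjao] -> 10 lines: skd wug rvof fjao pptx hwcwa hdrb dyy fxvfa smci
Hunk 3: at line 6 remove [hdrb] add [gposs,hmqa] -> 11 lines: skd wug rvof fjao pptx hwcwa gposs hmqa dyy fxvfa smci

Answer: skd
wug
rvof
fjao
pptx
hwcwa
gposs
hmqa
dyy
fxvfa
smci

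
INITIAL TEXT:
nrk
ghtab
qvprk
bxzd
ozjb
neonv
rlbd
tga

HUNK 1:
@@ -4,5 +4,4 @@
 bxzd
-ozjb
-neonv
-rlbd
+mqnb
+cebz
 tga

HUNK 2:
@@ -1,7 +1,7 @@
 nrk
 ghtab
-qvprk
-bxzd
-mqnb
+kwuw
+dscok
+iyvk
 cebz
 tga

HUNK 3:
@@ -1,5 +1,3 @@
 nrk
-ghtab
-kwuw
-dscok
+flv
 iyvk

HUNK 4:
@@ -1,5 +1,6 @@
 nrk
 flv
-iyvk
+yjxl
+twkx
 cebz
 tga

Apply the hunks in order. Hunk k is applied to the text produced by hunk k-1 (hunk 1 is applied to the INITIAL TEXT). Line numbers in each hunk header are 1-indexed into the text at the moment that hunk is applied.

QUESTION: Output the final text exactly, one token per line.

Hunk 1: at line 4 remove [ozjb,neonv,rlbd] add [mqnb,cebz] -> 7 lines: nrk ghtab qvprk bxzd mqnb cebz tga
Hunk 2: at line 1 remove [qvprk,bxzd,mqnb] add [kwuw,dscok,iyvk] -> 7 lines: nrk ghtab kwuw dscok iyvk cebz tga
Hunk 3: at line 1 remove [ghtab,kwuw,dscok] add [flv] -> 5 lines: nrk flv iyvk cebz tga
Hunk 4: at line 1 remove [iyvk] add [yjxl,twkx] -> 6 lines: nrk flv yjxl twkx cebz tga

Answer: nrk
flv
yjxl
twkx
cebz
tga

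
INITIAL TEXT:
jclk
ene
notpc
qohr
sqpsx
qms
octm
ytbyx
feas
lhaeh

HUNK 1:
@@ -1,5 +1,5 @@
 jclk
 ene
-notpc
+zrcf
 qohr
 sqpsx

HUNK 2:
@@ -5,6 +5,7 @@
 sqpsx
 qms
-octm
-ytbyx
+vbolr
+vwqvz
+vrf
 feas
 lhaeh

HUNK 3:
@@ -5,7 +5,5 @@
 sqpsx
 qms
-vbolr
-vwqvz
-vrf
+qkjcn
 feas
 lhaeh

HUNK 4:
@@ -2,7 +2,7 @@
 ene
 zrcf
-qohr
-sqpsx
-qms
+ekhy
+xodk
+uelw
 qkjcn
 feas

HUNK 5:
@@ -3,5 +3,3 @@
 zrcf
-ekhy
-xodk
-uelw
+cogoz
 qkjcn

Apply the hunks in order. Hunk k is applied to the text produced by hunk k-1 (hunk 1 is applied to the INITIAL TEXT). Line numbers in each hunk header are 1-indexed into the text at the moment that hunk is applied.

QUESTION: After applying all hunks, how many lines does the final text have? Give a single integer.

Answer: 7

Derivation:
Hunk 1: at line 1 remove [notpc] add [zrcf] -> 10 lines: jclk ene zrcf qohr sqpsx qms octm ytbyx feas lhaeh
Hunk 2: at line 5 remove [octm,ytbyx] add [vbolr,vwqvz,vrf] -> 11 lines: jclk ene zrcf qohr sqpsx qms vbolr vwqvz vrf feas lhaeh
Hunk 3: at line 5 remove [vbolr,vwqvz,vrf] add [qkjcn] -> 9 lines: jclk ene zrcf qohr sqpsx qms qkjcn feas lhaeh
Hunk 4: at line 2 remove [qohr,sqpsx,qms] add [ekhy,xodk,uelw] -> 9 lines: jclk ene zrcf ekhy xodk uelw qkjcn feas lhaeh
Hunk 5: at line 3 remove [ekhy,xodk,uelw] add [cogoz] -> 7 lines: jclk ene zrcf cogoz qkjcn feas lhaeh
Final line count: 7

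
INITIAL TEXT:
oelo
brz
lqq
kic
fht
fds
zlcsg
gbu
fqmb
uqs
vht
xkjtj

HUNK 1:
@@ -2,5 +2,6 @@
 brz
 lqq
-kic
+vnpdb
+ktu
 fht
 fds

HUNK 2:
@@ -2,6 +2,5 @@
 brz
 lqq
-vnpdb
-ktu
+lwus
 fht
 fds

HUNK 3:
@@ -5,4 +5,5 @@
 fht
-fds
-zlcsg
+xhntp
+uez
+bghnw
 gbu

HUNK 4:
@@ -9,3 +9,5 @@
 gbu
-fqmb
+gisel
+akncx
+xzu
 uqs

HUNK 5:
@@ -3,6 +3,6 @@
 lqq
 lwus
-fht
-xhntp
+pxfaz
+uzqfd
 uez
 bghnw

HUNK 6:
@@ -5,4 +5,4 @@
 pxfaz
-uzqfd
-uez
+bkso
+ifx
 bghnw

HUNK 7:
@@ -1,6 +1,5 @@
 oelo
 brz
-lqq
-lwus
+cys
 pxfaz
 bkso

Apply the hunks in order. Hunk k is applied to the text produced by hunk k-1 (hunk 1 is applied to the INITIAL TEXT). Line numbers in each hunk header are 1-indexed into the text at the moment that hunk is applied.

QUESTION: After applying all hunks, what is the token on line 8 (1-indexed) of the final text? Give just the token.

Answer: gbu

Derivation:
Hunk 1: at line 2 remove [kic] add [vnpdb,ktu] -> 13 lines: oelo brz lqq vnpdb ktu fht fds zlcsg gbu fqmb uqs vht xkjtj
Hunk 2: at line 2 remove [vnpdb,ktu] add [lwus] -> 12 lines: oelo brz lqq lwus fht fds zlcsg gbu fqmb uqs vht xkjtj
Hunk 3: at line 5 remove [fds,zlcsg] add [xhntp,uez,bghnw] -> 13 lines: oelo brz lqq lwus fht xhntp uez bghnw gbu fqmb uqs vht xkjtj
Hunk 4: at line 9 remove [fqmb] add [gisel,akncx,xzu] -> 15 lines: oelo brz lqq lwus fht xhntp uez bghnw gbu gisel akncx xzu uqs vht xkjtj
Hunk 5: at line 3 remove [fht,xhntp] add [pxfaz,uzqfd] -> 15 lines: oelo brz lqq lwus pxfaz uzqfd uez bghnw gbu gisel akncx xzu uqs vht xkjtj
Hunk 6: at line 5 remove [uzqfd,uez] add [bkso,ifx] -> 15 lines: oelo brz lqq lwus pxfaz bkso ifx bghnw gbu gisel akncx xzu uqs vht xkjtj
Hunk 7: at line 1 remove [lqq,lwus] add [cys] -> 14 lines: oelo brz cys pxfaz bkso ifx bghnw gbu gisel akncx xzu uqs vht xkjtj
Final line 8: gbu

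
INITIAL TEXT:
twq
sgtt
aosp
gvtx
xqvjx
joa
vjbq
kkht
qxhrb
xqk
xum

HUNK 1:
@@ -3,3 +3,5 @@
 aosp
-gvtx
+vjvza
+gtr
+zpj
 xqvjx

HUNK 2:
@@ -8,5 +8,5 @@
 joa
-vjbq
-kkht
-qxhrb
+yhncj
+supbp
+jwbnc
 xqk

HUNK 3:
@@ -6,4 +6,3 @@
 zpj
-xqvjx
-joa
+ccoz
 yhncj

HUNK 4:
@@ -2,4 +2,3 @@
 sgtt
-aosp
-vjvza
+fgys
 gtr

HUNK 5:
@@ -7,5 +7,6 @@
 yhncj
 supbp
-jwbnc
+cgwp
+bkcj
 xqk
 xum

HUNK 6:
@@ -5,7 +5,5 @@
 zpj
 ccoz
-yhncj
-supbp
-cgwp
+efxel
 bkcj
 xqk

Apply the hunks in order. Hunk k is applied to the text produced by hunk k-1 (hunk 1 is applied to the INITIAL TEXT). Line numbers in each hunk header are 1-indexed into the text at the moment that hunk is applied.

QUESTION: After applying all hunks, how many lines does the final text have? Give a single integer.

Hunk 1: at line 3 remove [gvtx] add [vjvza,gtr,zpj] -> 13 lines: twq sgtt aosp vjvza gtr zpj xqvjx joa vjbq kkht qxhrb xqk xum
Hunk 2: at line 8 remove [vjbq,kkht,qxhrb] add [yhncj,supbp,jwbnc] -> 13 lines: twq sgtt aosp vjvza gtr zpj xqvjx joa yhncj supbp jwbnc xqk xum
Hunk 3: at line 6 remove [xqvjx,joa] add [ccoz] -> 12 lines: twq sgtt aosp vjvza gtr zpj ccoz yhncj supbp jwbnc xqk xum
Hunk 4: at line 2 remove [aosp,vjvza] add [fgys] -> 11 lines: twq sgtt fgys gtr zpj ccoz yhncj supbp jwbnc xqk xum
Hunk 5: at line 7 remove [jwbnc] add [cgwp,bkcj] -> 12 lines: twq sgtt fgys gtr zpj ccoz yhncj supbp cgwp bkcj xqk xum
Hunk 6: at line 5 remove [yhncj,supbp,cgwp] add [efxel] -> 10 lines: twq sgtt fgys gtr zpj ccoz efxel bkcj xqk xum
Final line count: 10

Answer: 10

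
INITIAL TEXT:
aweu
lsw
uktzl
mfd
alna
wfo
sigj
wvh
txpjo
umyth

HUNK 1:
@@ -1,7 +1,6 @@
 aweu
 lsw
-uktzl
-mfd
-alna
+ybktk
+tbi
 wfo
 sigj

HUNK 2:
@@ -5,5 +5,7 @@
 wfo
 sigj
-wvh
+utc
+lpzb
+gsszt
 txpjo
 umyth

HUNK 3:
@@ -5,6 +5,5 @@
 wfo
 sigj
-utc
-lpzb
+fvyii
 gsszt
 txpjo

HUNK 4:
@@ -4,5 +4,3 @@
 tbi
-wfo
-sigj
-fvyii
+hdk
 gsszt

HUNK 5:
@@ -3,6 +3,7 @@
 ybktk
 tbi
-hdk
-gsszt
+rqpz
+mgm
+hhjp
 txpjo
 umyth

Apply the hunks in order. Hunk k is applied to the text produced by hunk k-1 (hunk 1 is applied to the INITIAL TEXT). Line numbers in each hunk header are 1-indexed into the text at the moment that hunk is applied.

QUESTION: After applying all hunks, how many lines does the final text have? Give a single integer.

Hunk 1: at line 1 remove [uktzl,mfd,alna] add [ybktk,tbi] -> 9 lines: aweu lsw ybktk tbi wfo sigj wvh txpjo umyth
Hunk 2: at line 5 remove [wvh] add [utc,lpzb,gsszt] -> 11 lines: aweu lsw ybktk tbi wfo sigj utc lpzb gsszt txpjo umyth
Hunk 3: at line 5 remove [utc,lpzb] add [fvyii] -> 10 lines: aweu lsw ybktk tbi wfo sigj fvyii gsszt txpjo umyth
Hunk 4: at line 4 remove [wfo,sigj,fvyii] add [hdk] -> 8 lines: aweu lsw ybktk tbi hdk gsszt txpjo umyth
Hunk 5: at line 3 remove [hdk,gsszt] add [rqpz,mgm,hhjp] -> 9 lines: aweu lsw ybktk tbi rqpz mgm hhjp txpjo umyth
Final line count: 9

Answer: 9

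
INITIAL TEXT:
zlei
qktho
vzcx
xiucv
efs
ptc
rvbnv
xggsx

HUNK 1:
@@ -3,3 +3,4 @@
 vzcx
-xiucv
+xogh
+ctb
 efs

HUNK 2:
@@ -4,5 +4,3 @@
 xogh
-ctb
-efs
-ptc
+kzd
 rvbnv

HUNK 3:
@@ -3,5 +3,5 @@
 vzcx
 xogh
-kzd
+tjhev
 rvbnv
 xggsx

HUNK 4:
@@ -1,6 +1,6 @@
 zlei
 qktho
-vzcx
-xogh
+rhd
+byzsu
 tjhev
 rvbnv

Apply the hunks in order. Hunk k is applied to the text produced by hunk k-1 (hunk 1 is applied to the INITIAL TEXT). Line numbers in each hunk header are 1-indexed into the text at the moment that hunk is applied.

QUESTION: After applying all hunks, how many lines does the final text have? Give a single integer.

Answer: 7

Derivation:
Hunk 1: at line 3 remove [xiucv] add [xogh,ctb] -> 9 lines: zlei qktho vzcx xogh ctb efs ptc rvbnv xggsx
Hunk 2: at line 4 remove [ctb,efs,ptc] add [kzd] -> 7 lines: zlei qktho vzcx xogh kzd rvbnv xggsx
Hunk 3: at line 3 remove [kzd] add [tjhev] -> 7 lines: zlei qktho vzcx xogh tjhev rvbnv xggsx
Hunk 4: at line 1 remove [vzcx,xogh] add [rhd,byzsu] -> 7 lines: zlei qktho rhd byzsu tjhev rvbnv xggsx
Final line count: 7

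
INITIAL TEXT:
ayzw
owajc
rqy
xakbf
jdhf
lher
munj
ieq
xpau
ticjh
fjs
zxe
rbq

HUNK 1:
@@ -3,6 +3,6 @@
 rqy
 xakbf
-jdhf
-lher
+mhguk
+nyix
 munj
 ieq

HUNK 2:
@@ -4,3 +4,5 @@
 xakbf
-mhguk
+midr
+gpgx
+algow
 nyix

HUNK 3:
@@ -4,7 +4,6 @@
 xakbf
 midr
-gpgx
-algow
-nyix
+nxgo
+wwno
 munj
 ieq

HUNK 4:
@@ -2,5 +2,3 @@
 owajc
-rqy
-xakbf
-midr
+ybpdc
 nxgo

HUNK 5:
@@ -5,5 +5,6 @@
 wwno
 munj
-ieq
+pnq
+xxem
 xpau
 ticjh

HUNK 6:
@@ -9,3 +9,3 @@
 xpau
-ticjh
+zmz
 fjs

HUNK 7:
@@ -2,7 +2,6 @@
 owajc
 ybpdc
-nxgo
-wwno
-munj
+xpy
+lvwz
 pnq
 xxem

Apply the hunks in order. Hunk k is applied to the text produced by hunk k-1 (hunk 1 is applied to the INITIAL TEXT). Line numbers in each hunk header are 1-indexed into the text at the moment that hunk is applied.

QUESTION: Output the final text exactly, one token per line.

Answer: ayzw
owajc
ybpdc
xpy
lvwz
pnq
xxem
xpau
zmz
fjs
zxe
rbq

Derivation:
Hunk 1: at line 3 remove [jdhf,lher] add [mhguk,nyix] -> 13 lines: ayzw owajc rqy xakbf mhguk nyix munj ieq xpau ticjh fjs zxe rbq
Hunk 2: at line 4 remove [mhguk] add [midr,gpgx,algow] -> 15 lines: ayzw owajc rqy xakbf midr gpgx algow nyix munj ieq xpau ticjh fjs zxe rbq
Hunk 3: at line 4 remove [gpgx,algow,nyix] add [nxgo,wwno] -> 14 lines: ayzw owajc rqy xakbf midr nxgo wwno munj ieq xpau ticjh fjs zxe rbq
Hunk 4: at line 2 remove [rqy,xakbf,midr] add [ybpdc] -> 12 lines: ayzw owajc ybpdc nxgo wwno munj ieq xpau ticjh fjs zxe rbq
Hunk 5: at line 5 remove [ieq] add [pnq,xxem] -> 13 lines: ayzw owajc ybpdc nxgo wwno munj pnq xxem xpau ticjh fjs zxe rbq
Hunk 6: at line 9 remove [ticjh] add [zmz] -> 13 lines: ayzw owajc ybpdc nxgo wwno munj pnq xxem xpau zmz fjs zxe rbq
Hunk 7: at line 2 remove [nxgo,wwno,munj] add [xpy,lvwz] -> 12 lines: ayzw owajc ybpdc xpy lvwz pnq xxem xpau zmz fjs zxe rbq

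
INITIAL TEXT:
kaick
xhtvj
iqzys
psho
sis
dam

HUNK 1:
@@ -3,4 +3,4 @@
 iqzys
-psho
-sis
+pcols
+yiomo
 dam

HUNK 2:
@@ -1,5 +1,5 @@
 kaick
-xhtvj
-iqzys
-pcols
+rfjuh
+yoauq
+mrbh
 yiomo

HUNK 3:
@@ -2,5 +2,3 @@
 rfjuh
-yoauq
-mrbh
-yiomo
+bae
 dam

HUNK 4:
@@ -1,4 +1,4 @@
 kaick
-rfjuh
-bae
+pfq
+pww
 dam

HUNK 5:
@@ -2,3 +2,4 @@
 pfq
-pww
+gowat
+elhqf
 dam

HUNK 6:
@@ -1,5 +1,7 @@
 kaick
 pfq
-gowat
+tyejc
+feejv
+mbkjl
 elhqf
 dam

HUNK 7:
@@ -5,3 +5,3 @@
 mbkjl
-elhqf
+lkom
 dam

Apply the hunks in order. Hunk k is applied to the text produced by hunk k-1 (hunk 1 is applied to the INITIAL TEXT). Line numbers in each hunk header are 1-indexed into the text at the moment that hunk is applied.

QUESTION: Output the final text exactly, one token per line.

Hunk 1: at line 3 remove [psho,sis] add [pcols,yiomo] -> 6 lines: kaick xhtvj iqzys pcols yiomo dam
Hunk 2: at line 1 remove [xhtvj,iqzys,pcols] add [rfjuh,yoauq,mrbh] -> 6 lines: kaick rfjuh yoauq mrbh yiomo dam
Hunk 3: at line 2 remove [yoauq,mrbh,yiomo] add [bae] -> 4 lines: kaick rfjuh bae dam
Hunk 4: at line 1 remove [rfjuh,bae] add [pfq,pww] -> 4 lines: kaick pfq pww dam
Hunk 5: at line 2 remove [pww] add [gowat,elhqf] -> 5 lines: kaick pfq gowat elhqf dam
Hunk 6: at line 1 remove [gowat] add [tyejc,feejv,mbkjl] -> 7 lines: kaick pfq tyejc feejv mbkjl elhqf dam
Hunk 7: at line 5 remove [elhqf] add [lkom] -> 7 lines: kaick pfq tyejc feejv mbkjl lkom dam

Answer: kaick
pfq
tyejc
feejv
mbkjl
lkom
dam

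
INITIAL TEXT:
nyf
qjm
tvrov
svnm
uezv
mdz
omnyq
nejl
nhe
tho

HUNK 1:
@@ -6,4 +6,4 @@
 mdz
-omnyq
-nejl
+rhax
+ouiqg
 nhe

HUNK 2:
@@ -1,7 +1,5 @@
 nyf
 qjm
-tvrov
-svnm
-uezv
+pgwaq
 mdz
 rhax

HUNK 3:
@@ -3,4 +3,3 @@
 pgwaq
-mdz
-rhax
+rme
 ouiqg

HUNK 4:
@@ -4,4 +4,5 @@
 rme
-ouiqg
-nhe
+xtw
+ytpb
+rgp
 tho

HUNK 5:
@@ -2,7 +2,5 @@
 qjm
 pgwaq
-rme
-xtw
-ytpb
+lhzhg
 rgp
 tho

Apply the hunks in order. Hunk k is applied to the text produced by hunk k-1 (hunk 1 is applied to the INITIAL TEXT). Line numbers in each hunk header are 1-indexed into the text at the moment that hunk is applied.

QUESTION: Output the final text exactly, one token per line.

Answer: nyf
qjm
pgwaq
lhzhg
rgp
tho

Derivation:
Hunk 1: at line 6 remove [omnyq,nejl] add [rhax,ouiqg] -> 10 lines: nyf qjm tvrov svnm uezv mdz rhax ouiqg nhe tho
Hunk 2: at line 1 remove [tvrov,svnm,uezv] add [pgwaq] -> 8 lines: nyf qjm pgwaq mdz rhax ouiqg nhe tho
Hunk 3: at line 3 remove [mdz,rhax] add [rme] -> 7 lines: nyf qjm pgwaq rme ouiqg nhe tho
Hunk 4: at line 4 remove [ouiqg,nhe] add [xtw,ytpb,rgp] -> 8 lines: nyf qjm pgwaq rme xtw ytpb rgp tho
Hunk 5: at line 2 remove [rme,xtw,ytpb] add [lhzhg] -> 6 lines: nyf qjm pgwaq lhzhg rgp tho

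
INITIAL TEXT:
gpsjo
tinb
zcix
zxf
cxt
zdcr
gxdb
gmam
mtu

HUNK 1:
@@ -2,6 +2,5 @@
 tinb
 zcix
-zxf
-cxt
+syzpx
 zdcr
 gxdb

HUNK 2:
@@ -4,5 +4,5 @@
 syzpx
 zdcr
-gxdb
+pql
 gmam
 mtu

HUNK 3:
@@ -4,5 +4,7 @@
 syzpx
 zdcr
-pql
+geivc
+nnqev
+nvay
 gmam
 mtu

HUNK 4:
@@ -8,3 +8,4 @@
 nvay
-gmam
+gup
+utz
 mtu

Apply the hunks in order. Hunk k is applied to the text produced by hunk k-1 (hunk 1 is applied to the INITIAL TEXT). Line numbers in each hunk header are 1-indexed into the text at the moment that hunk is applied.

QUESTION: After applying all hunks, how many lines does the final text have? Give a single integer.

Answer: 11

Derivation:
Hunk 1: at line 2 remove [zxf,cxt] add [syzpx] -> 8 lines: gpsjo tinb zcix syzpx zdcr gxdb gmam mtu
Hunk 2: at line 4 remove [gxdb] add [pql] -> 8 lines: gpsjo tinb zcix syzpx zdcr pql gmam mtu
Hunk 3: at line 4 remove [pql] add [geivc,nnqev,nvay] -> 10 lines: gpsjo tinb zcix syzpx zdcr geivc nnqev nvay gmam mtu
Hunk 4: at line 8 remove [gmam] add [gup,utz] -> 11 lines: gpsjo tinb zcix syzpx zdcr geivc nnqev nvay gup utz mtu
Final line count: 11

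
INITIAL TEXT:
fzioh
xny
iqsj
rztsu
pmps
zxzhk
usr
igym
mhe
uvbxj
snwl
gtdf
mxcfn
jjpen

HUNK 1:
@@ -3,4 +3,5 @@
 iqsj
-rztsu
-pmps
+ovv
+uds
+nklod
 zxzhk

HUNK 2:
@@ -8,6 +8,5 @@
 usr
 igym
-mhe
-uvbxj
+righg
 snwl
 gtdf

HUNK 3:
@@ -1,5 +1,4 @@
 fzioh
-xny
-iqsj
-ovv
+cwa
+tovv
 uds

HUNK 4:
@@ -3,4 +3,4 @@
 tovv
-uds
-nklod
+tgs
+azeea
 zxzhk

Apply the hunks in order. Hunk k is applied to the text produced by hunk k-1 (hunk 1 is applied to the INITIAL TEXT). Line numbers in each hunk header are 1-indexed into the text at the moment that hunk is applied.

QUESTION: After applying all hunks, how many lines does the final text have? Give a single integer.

Hunk 1: at line 3 remove [rztsu,pmps] add [ovv,uds,nklod] -> 15 lines: fzioh xny iqsj ovv uds nklod zxzhk usr igym mhe uvbxj snwl gtdf mxcfn jjpen
Hunk 2: at line 8 remove [mhe,uvbxj] add [righg] -> 14 lines: fzioh xny iqsj ovv uds nklod zxzhk usr igym righg snwl gtdf mxcfn jjpen
Hunk 3: at line 1 remove [xny,iqsj,ovv] add [cwa,tovv] -> 13 lines: fzioh cwa tovv uds nklod zxzhk usr igym righg snwl gtdf mxcfn jjpen
Hunk 4: at line 3 remove [uds,nklod] add [tgs,azeea] -> 13 lines: fzioh cwa tovv tgs azeea zxzhk usr igym righg snwl gtdf mxcfn jjpen
Final line count: 13

Answer: 13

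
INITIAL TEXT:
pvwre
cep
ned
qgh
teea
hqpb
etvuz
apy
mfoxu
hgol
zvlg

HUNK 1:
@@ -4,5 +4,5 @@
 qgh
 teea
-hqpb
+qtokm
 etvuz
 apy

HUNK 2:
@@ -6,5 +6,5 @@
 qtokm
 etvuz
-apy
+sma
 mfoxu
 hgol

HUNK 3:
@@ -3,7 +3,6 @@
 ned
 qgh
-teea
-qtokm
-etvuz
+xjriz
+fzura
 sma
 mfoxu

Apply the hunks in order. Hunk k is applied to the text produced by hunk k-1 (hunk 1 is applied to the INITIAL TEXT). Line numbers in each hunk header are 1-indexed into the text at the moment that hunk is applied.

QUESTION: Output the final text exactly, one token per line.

Hunk 1: at line 4 remove [hqpb] add [qtokm] -> 11 lines: pvwre cep ned qgh teea qtokm etvuz apy mfoxu hgol zvlg
Hunk 2: at line 6 remove [apy] add [sma] -> 11 lines: pvwre cep ned qgh teea qtokm etvuz sma mfoxu hgol zvlg
Hunk 3: at line 3 remove [teea,qtokm,etvuz] add [xjriz,fzura] -> 10 lines: pvwre cep ned qgh xjriz fzura sma mfoxu hgol zvlg

Answer: pvwre
cep
ned
qgh
xjriz
fzura
sma
mfoxu
hgol
zvlg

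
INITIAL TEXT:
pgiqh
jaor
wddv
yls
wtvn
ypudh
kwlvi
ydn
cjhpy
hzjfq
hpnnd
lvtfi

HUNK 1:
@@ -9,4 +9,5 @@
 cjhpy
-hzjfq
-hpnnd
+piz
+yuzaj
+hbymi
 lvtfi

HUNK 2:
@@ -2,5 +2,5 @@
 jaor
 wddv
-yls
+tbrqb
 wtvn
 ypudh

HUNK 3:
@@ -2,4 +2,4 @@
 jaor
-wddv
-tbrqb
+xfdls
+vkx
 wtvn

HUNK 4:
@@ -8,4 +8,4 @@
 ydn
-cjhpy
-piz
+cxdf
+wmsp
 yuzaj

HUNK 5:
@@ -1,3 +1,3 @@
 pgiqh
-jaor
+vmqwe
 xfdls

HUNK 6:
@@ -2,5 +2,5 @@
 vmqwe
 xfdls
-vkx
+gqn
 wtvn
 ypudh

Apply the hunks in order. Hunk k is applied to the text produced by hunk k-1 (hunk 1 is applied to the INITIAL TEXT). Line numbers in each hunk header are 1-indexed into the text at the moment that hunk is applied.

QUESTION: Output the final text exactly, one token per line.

Hunk 1: at line 9 remove [hzjfq,hpnnd] add [piz,yuzaj,hbymi] -> 13 lines: pgiqh jaor wddv yls wtvn ypudh kwlvi ydn cjhpy piz yuzaj hbymi lvtfi
Hunk 2: at line 2 remove [yls] add [tbrqb] -> 13 lines: pgiqh jaor wddv tbrqb wtvn ypudh kwlvi ydn cjhpy piz yuzaj hbymi lvtfi
Hunk 3: at line 2 remove [wddv,tbrqb] add [xfdls,vkx] -> 13 lines: pgiqh jaor xfdls vkx wtvn ypudh kwlvi ydn cjhpy piz yuzaj hbymi lvtfi
Hunk 4: at line 8 remove [cjhpy,piz] add [cxdf,wmsp] -> 13 lines: pgiqh jaor xfdls vkx wtvn ypudh kwlvi ydn cxdf wmsp yuzaj hbymi lvtfi
Hunk 5: at line 1 remove [jaor] add [vmqwe] -> 13 lines: pgiqh vmqwe xfdls vkx wtvn ypudh kwlvi ydn cxdf wmsp yuzaj hbymi lvtfi
Hunk 6: at line 2 remove [vkx] add [gqn] -> 13 lines: pgiqh vmqwe xfdls gqn wtvn ypudh kwlvi ydn cxdf wmsp yuzaj hbymi lvtfi

Answer: pgiqh
vmqwe
xfdls
gqn
wtvn
ypudh
kwlvi
ydn
cxdf
wmsp
yuzaj
hbymi
lvtfi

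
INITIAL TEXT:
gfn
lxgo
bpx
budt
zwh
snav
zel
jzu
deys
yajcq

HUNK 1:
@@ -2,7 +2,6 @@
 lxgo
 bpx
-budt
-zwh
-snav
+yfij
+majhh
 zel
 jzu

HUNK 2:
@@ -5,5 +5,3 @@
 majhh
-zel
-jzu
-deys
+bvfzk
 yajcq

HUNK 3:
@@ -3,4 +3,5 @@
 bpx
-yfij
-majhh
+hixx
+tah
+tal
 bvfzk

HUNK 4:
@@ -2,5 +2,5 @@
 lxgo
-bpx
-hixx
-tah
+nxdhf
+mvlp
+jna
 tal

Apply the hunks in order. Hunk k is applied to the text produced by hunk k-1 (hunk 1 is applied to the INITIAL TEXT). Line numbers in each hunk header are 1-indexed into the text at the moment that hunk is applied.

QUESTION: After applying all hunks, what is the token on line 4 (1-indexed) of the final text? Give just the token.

Hunk 1: at line 2 remove [budt,zwh,snav] add [yfij,majhh] -> 9 lines: gfn lxgo bpx yfij majhh zel jzu deys yajcq
Hunk 2: at line 5 remove [zel,jzu,deys] add [bvfzk] -> 7 lines: gfn lxgo bpx yfij majhh bvfzk yajcq
Hunk 3: at line 3 remove [yfij,majhh] add [hixx,tah,tal] -> 8 lines: gfn lxgo bpx hixx tah tal bvfzk yajcq
Hunk 4: at line 2 remove [bpx,hixx,tah] add [nxdhf,mvlp,jna] -> 8 lines: gfn lxgo nxdhf mvlp jna tal bvfzk yajcq
Final line 4: mvlp

Answer: mvlp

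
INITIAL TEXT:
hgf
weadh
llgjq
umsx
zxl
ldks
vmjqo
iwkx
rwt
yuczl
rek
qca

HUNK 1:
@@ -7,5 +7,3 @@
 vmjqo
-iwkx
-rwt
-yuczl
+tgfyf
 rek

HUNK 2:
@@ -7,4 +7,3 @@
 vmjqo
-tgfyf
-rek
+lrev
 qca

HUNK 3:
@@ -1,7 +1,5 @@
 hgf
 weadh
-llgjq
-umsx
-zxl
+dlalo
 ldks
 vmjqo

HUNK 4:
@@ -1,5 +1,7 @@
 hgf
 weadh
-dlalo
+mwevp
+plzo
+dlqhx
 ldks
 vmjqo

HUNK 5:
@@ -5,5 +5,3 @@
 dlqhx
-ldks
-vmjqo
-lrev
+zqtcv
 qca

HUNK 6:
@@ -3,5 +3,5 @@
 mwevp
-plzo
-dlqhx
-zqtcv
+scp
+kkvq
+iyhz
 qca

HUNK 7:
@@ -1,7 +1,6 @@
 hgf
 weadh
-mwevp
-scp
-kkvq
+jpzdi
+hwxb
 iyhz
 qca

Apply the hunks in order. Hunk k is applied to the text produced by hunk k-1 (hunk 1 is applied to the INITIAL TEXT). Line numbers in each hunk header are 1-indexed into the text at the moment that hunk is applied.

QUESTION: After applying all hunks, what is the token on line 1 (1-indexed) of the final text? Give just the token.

Answer: hgf

Derivation:
Hunk 1: at line 7 remove [iwkx,rwt,yuczl] add [tgfyf] -> 10 lines: hgf weadh llgjq umsx zxl ldks vmjqo tgfyf rek qca
Hunk 2: at line 7 remove [tgfyf,rek] add [lrev] -> 9 lines: hgf weadh llgjq umsx zxl ldks vmjqo lrev qca
Hunk 3: at line 1 remove [llgjq,umsx,zxl] add [dlalo] -> 7 lines: hgf weadh dlalo ldks vmjqo lrev qca
Hunk 4: at line 1 remove [dlalo] add [mwevp,plzo,dlqhx] -> 9 lines: hgf weadh mwevp plzo dlqhx ldks vmjqo lrev qca
Hunk 5: at line 5 remove [ldks,vmjqo,lrev] add [zqtcv] -> 7 lines: hgf weadh mwevp plzo dlqhx zqtcv qca
Hunk 6: at line 3 remove [plzo,dlqhx,zqtcv] add [scp,kkvq,iyhz] -> 7 lines: hgf weadh mwevp scp kkvq iyhz qca
Hunk 7: at line 1 remove [mwevp,scp,kkvq] add [jpzdi,hwxb] -> 6 lines: hgf weadh jpzdi hwxb iyhz qca
Final line 1: hgf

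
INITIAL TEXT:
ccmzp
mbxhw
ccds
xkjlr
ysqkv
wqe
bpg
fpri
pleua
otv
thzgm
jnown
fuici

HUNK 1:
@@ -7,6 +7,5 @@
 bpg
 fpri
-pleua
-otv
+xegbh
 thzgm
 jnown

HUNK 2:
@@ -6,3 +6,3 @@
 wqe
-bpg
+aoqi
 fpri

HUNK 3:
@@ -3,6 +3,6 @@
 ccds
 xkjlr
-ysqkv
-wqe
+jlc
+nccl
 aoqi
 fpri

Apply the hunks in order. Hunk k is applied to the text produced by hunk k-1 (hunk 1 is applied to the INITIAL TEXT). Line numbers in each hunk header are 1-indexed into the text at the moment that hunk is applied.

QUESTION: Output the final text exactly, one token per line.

Hunk 1: at line 7 remove [pleua,otv] add [xegbh] -> 12 lines: ccmzp mbxhw ccds xkjlr ysqkv wqe bpg fpri xegbh thzgm jnown fuici
Hunk 2: at line 6 remove [bpg] add [aoqi] -> 12 lines: ccmzp mbxhw ccds xkjlr ysqkv wqe aoqi fpri xegbh thzgm jnown fuici
Hunk 3: at line 3 remove [ysqkv,wqe] add [jlc,nccl] -> 12 lines: ccmzp mbxhw ccds xkjlr jlc nccl aoqi fpri xegbh thzgm jnown fuici

Answer: ccmzp
mbxhw
ccds
xkjlr
jlc
nccl
aoqi
fpri
xegbh
thzgm
jnown
fuici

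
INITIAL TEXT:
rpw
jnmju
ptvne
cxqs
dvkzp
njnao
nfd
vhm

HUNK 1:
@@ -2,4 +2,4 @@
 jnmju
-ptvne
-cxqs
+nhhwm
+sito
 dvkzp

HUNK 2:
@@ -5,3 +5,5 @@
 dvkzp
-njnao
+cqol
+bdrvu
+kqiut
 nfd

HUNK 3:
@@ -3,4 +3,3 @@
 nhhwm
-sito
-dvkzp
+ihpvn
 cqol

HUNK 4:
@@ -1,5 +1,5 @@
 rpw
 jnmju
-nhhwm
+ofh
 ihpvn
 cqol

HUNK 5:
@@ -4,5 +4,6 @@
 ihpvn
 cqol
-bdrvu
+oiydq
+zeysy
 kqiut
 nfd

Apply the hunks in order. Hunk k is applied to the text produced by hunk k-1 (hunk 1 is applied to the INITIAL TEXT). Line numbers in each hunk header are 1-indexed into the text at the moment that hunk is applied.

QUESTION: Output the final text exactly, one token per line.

Answer: rpw
jnmju
ofh
ihpvn
cqol
oiydq
zeysy
kqiut
nfd
vhm

Derivation:
Hunk 1: at line 2 remove [ptvne,cxqs] add [nhhwm,sito] -> 8 lines: rpw jnmju nhhwm sito dvkzp njnao nfd vhm
Hunk 2: at line 5 remove [njnao] add [cqol,bdrvu,kqiut] -> 10 lines: rpw jnmju nhhwm sito dvkzp cqol bdrvu kqiut nfd vhm
Hunk 3: at line 3 remove [sito,dvkzp] add [ihpvn] -> 9 lines: rpw jnmju nhhwm ihpvn cqol bdrvu kqiut nfd vhm
Hunk 4: at line 1 remove [nhhwm] add [ofh] -> 9 lines: rpw jnmju ofh ihpvn cqol bdrvu kqiut nfd vhm
Hunk 5: at line 4 remove [bdrvu] add [oiydq,zeysy] -> 10 lines: rpw jnmju ofh ihpvn cqol oiydq zeysy kqiut nfd vhm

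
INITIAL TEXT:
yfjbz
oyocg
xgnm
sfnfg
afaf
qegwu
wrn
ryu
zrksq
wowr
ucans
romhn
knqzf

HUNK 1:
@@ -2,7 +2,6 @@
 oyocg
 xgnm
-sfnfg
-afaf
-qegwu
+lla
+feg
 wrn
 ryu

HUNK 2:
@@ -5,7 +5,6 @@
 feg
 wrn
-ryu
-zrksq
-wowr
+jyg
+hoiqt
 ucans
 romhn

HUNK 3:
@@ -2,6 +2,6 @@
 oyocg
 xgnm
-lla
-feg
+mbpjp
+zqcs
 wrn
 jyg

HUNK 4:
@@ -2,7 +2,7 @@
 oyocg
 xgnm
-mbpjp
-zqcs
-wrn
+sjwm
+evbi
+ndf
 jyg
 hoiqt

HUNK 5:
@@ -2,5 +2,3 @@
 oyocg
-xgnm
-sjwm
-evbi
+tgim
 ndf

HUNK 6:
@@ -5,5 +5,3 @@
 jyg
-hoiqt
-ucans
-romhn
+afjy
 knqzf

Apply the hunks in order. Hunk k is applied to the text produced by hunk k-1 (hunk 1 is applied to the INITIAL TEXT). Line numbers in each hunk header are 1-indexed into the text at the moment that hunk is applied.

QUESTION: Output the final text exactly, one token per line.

Hunk 1: at line 2 remove [sfnfg,afaf,qegwu] add [lla,feg] -> 12 lines: yfjbz oyocg xgnm lla feg wrn ryu zrksq wowr ucans romhn knqzf
Hunk 2: at line 5 remove [ryu,zrksq,wowr] add [jyg,hoiqt] -> 11 lines: yfjbz oyocg xgnm lla feg wrn jyg hoiqt ucans romhn knqzf
Hunk 3: at line 2 remove [lla,feg] add [mbpjp,zqcs] -> 11 lines: yfjbz oyocg xgnm mbpjp zqcs wrn jyg hoiqt ucans romhn knqzf
Hunk 4: at line 2 remove [mbpjp,zqcs,wrn] add [sjwm,evbi,ndf] -> 11 lines: yfjbz oyocg xgnm sjwm evbi ndf jyg hoiqt ucans romhn knqzf
Hunk 5: at line 2 remove [xgnm,sjwm,evbi] add [tgim] -> 9 lines: yfjbz oyocg tgim ndf jyg hoiqt ucans romhn knqzf
Hunk 6: at line 5 remove [hoiqt,ucans,romhn] add [afjy] -> 7 lines: yfjbz oyocg tgim ndf jyg afjy knqzf

Answer: yfjbz
oyocg
tgim
ndf
jyg
afjy
knqzf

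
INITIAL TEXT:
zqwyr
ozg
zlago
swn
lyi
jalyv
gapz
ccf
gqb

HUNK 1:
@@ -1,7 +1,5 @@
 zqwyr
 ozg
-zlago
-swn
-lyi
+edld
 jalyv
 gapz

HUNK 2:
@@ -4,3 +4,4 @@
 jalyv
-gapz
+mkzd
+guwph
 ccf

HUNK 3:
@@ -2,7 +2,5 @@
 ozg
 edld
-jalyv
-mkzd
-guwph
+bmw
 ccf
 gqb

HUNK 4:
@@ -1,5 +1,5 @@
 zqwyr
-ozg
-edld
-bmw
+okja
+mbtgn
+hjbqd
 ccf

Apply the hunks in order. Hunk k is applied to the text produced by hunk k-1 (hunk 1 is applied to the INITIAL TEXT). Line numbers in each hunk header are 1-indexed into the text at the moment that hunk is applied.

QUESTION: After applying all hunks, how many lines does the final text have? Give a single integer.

Hunk 1: at line 1 remove [zlago,swn,lyi] add [edld] -> 7 lines: zqwyr ozg edld jalyv gapz ccf gqb
Hunk 2: at line 4 remove [gapz] add [mkzd,guwph] -> 8 lines: zqwyr ozg edld jalyv mkzd guwph ccf gqb
Hunk 3: at line 2 remove [jalyv,mkzd,guwph] add [bmw] -> 6 lines: zqwyr ozg edld bmw ccf gqb
Hunk 4: at line 1 remove [ozg,edld,bmw] add [okja,mbtgn,hjbqd] -> 6 lines: zqwyr okja mbtgn hjbqd ccf gqb
Final line count: 6

Answer: 6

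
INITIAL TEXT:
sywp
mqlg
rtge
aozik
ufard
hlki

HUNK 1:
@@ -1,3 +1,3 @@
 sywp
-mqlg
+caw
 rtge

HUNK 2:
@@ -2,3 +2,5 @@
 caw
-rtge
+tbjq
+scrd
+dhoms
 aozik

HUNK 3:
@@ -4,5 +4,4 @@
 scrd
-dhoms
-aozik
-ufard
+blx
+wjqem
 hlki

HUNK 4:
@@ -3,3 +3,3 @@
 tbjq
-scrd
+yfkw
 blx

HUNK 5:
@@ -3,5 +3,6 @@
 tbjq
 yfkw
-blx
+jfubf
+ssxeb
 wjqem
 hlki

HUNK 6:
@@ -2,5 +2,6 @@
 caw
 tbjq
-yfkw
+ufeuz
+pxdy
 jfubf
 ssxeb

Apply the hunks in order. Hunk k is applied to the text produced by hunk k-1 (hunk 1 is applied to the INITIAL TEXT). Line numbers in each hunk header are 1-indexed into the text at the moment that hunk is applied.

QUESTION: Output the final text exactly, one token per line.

Hunk 1: at line 1 remove [mqlg] add [caw] -> 6 lines: sywp caw rtge aozik ufard hlki
Hunk 2: at line 2 remove [rtge] add [tbjq,scrd,dhoms] -> 8 lines: sywp caw tbjq scrd dhoms aozik ufard hlki
Hunk 3: at line 4 remove [dhoms,aozik,ufard] add [blx,wjqem] -> 7 lines: sywp caw tbjq scrd blx wjqem hlki
Hunk 4: at line 3 remove [scrd] add [yfkw] -> 7 lines: sywp caw tbjq yfkw blx wjqem hlki
Hunk 5: at line 3 remove [blx] add [jfubf,ssxeb] -> 8 lines: sywp caw tbjq yfkw jfubf ssxeb wjqem hlki
Hunk 6: at line 2 remove [yfkw] add [ufeuz,pxdy] -> 9 lines: sywp caw tbjq ufeuz pxdy jfubf ssxeb wjqem hlki

Answer: sywp
caw
tbjq
ufeuz
pxdy
jfubf
ssxeb
wjqem
hlki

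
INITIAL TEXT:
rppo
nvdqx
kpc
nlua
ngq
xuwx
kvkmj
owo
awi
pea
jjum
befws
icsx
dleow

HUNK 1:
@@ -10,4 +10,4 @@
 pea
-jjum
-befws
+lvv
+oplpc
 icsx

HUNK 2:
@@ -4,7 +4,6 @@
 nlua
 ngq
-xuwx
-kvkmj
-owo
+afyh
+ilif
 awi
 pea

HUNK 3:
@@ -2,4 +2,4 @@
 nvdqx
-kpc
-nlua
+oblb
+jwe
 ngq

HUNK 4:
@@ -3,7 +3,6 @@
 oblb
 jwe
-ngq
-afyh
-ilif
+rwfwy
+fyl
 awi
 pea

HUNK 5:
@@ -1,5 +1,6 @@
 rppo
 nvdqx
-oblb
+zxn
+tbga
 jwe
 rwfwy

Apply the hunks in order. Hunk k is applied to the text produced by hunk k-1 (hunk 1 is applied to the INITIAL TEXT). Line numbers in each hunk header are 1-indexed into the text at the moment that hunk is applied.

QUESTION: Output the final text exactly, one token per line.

Hunk 1: at line 10 remove [jjum,befws] add [lvv,oplpc] -> 14 lines: rppo nvdqx kpc nlua ngq xuwx kvkmj owo awi pea lvv oplpc icsx dleow
Hunk 2: at line 4 remove [xuwx,kvkmj,owo] add [afyh,ilif] -> 13 lines: rppo nvdqx kpc nlua ngq afyh ilif awi pea lvv oplpc icsx dleow
Hunk 3: at line 2 remove [kpc,nlua] add [oblb,jwe] -> 13 lines: rppo nvdqx oblb jwe ngq afyh ilif awi pea lvv oplpc icsx dleow
Hunk 4: at line 3 remove [ngq,afyh,ilif] add [rwfwy,fyl] -> 12 lines: rppo nvdqx oblb jwe rwfwy fyl awi pea lvv oplpc icsx dleow
Hunk 5: at line 1 remove [oblb] add [zxn,tbga] -> 13 lines: rppo nvdqx zxn tbga jwe rwfwy fyl awi pea lvv oplpc icsx dleow

Answer: rppo
nvdqx
zxn
tbga
jwe
rwfwy
fyl
awi
pea
lvv
oplpc
icsx
dleow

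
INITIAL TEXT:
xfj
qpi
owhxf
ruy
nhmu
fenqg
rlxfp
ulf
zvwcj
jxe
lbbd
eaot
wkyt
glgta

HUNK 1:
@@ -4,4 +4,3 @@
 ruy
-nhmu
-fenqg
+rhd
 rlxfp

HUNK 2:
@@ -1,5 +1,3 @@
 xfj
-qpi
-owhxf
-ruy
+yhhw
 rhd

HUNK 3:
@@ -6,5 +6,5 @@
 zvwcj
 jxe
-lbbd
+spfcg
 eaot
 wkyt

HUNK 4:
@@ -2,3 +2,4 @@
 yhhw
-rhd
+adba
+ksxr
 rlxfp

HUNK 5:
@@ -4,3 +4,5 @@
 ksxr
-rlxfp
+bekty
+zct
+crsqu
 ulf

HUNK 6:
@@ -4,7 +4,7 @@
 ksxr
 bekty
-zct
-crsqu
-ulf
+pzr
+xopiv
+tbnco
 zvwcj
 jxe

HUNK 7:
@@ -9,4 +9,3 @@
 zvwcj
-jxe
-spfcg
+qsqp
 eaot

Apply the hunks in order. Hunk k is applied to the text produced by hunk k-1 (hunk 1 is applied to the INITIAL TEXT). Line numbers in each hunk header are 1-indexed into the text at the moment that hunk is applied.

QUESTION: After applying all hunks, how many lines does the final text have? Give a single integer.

Hunk 1: at line 4 remove [nhmu,fenqg] add [rhd] -> 13 lines: xfj qpi owhxf ruy rhd rlxfp ulf zvwcj jxe lbbd eaot wkyt glgta
Hunk 2: at line 1 remove [qpi,owhxf,ruy] add [yhhw] -> 11 lines: xfj yhhw rhd rlxfp ulf zvwcj jxe lbbd eaot wkyt glgta
Hunk 3: at line 6 remove [lbbd] add [spfcg] -> 11 lines: xfj yhhw rhd rlxfp ulf zvwcj jxe spfcg eaot wkyt glgta
Hunk 4: at line 2 remove [rhd] add [adba,ksxr] -> 12 lines: xfj yhhw adba ksxr rlxfp ulf zvwcj jxe spfcg eaot wkyt glgta
Hunk 5: at line 4 remove [rlxfp] add [bekty,zct,crsqu] -> 14 lines: xfj yhhw adba ksxr bekty zct crsqu ulf zvwcj jxe spfcg eaot wkyt glgta
Hunk 6: at line 4 remove [zct,crsqu,ulf] add [pzr,xopiv,tbnco] -> 14 lines: xfj yhhw adba ksxr bekty pzr xopiv tbnco zvwcj jxe spfcg eaot wkyt glgta
Hunk 7: at line 9 remove [jxe,spfcg] add [qsqp] -> 13 lines: xfj yhhw adba ksxr bekty pzr xopiv tbnco zvwcj qsqp eaot wkyt glgta
Final line count: 13

Answer: 13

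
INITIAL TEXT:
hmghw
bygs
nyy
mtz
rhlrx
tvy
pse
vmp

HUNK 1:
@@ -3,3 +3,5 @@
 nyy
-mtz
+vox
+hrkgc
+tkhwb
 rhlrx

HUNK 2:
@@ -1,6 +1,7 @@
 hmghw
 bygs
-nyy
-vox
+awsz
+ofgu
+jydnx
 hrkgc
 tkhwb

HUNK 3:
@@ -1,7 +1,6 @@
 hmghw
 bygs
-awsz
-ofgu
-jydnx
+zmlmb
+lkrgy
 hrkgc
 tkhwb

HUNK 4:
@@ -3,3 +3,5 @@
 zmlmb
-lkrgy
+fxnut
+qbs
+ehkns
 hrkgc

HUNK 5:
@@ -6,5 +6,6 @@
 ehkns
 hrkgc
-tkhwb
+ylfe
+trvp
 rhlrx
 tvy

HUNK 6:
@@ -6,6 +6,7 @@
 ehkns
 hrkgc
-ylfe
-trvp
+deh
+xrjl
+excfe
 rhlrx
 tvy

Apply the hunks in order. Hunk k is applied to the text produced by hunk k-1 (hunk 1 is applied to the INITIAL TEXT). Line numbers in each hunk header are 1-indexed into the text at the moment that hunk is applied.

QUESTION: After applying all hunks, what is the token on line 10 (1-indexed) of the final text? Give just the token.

Hunk 1: at line 3 remove [mtz] add [vox,hrkgc,tkhwb] -> 10 lines: hmghw bygs nyy vox hrkgc tkhwb rhlrx tvy pse vmp
Hunk 2: at line 1 remove [nyy,vox] add [awsz,ofgu,jydnx] -> 11 lines: hmghw bygs awsz ofgu jydnx hrkgc tkhwb rhlrx tvy pse vmp
Hunk 3: at line 1 remove [awsz,ofgu,jydnx] add [zmlmb,lkrgy] -> 10 lines: hmghw bygs zmlmb lkrgy hrkgc tkhwb rhlrx tvy pse vmp
Hunk 4: at line 3 remove [lkrgy] add [fxnut,qbs,ehkns] -> 12 lines: hmghw bygs zmlmb fxnut qbs ehkns hrkgc tkhwb rhlrx tvy pse vmp
Hunk 5: at line 6 remove [tkhwb] add [ylfe,trvp] -> 13 lines: hmghw bygs zmlmb fxnut qbs ehkns hrkgc ylfe trvp rhlrx tvy pse vmp
Hunk 6: at line 6 remove [ylfe,trvp] add [deh,xrjl,excfe] -> 14 lines: hmghw bygs zmlmb fxnut qbs ehkns hrkgc deh xrjl excfe rhlrx tvy pse vmp
Final line 10: excfe

Answer: excfe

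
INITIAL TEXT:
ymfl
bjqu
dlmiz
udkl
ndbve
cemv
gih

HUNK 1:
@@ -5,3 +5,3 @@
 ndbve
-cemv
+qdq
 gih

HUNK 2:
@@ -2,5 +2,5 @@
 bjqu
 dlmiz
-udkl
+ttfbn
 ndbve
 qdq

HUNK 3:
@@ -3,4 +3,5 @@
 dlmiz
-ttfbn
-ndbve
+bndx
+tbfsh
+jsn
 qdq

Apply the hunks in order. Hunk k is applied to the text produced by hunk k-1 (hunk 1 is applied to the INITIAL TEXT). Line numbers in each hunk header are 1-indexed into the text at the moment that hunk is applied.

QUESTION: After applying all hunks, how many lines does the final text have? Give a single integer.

Hunk 1: at line 5 remove [cemv] add [qdq] -> 7 lines: ymfl bjqu dlmiz udkl ndbve qdq gih
Hunk 2: at line 2 remove [udkl] add [ttfbn] -> 7 lines: ymfl bjqu dlmiz ttfbn ndbve qdq gih
Hunk 3: at line 3 remove [ttfbn,ndbve] add [bndx,tbfsh,jsn] -> 8 lines: ymfl bjqu dlmiz bndx tbfsh jsn qdq gih
Final line count: 8

Answer: 8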